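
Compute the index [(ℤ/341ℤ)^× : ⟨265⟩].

By Lagrange's theorem, ord_341(265) divides φ(341) = φ(11·31) = (11−1)·(31−1) = 10·30 = 300 = 2^2 · 3 · 5^2.
Divisors of 300: 1, 2, 3, 4, 5, 6, 10, 12, 15, 20, 25, 30, 50, 60, 75, 100, 150, 300.
Test each divisor d:
265^1 ≡ 265
265^2 ≡ 320
265^3 ≡ 232
265^4 ≡ 100
265^5 ≡ 243
265^6 ≡ 287
265^10 ≡ 56
265^12 ≡ 188
265^15 ≡ 309
265^20 ≡ 67
265^25 ≡ 254
265^30 ≡ 1
The order of 265 is 30, so the subgroup it generates has 30 elements.
The index is φ(341) / ord(265) = 300 / 30 = 10.

10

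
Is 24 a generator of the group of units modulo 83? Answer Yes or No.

φ(83) = 83 − 1 = 82 = 2 · 41.
Test 24^(82/q) mod 83 for each prime factor q of 82:
24^41 ≡ 82 (mod 83)  [q = 2: ≢ 1 ✓]
24^2 ≡ 78 (mod 83)  [q = 41: ≢ 1 ✓]
None equal 1, so ord_83(24) = 82: 24 is a primitive root.

Yes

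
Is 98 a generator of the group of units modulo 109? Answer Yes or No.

φ(109) = 109 − 1 = 108 = 2^2 · 3^3.
98 is a primitive root mod 109 iff 98^(φ(109)/q) ≢ 1 for every prime q | φ(109), i.e. q ∈ {2, 3}.
98^54 ≡ 108 (mod 109)  [q = 2: ≢ 1 ✓]
98^36 ≡ 45 (mod 109)  [q = 3: ≢ 1 ✓]
Every test exponent gives a nontrivial residue, hence 98 generates the full group.

Yes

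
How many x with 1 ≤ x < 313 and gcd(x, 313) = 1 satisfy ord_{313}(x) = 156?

48

φ(313) = 313 − 1 = 312 = 2^3 · 3 · 13.
(Z/313Z)^× is cyclic (|G| = 312); a cyclic group of order m has exactly φ(d) elements of each order d | m, and none otherwise.
156 = 2^2 · 3 · 13 divides 312, and φ(156) = 48.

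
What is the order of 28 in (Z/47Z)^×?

Since 28 ∈ (Z/47Z)^×, its order divides φ(47) = 47 − 1 = 46 = 2 · 23.
Divisors of 46: 1, 2, 23, 46.
Test each divisor d:
28^1 ≡ 28 (mod 47)
28^2 ≡ 32 (mod 47)
28^23 ≡ 1 (mod 47) ✓
Therefore the multiplicative order of 28 modulo 47 is 23.

23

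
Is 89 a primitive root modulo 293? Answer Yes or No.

Yes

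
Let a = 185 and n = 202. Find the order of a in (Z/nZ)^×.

5

ord(185) | φ(202) = φ(2)·φ(101) = 1·100 = 100 = 2^2 · 5^2.
Divisors of 100: 1, 2, 4, 5, 10, 20, 25, 50, 100.
Evaluate successive powers at the divisors of 100:
185^1 ≡ 185 (mod 202)
185^2 ≡ 87 (mod 202)
185^4 ≡ 95 (mod 202)
185^5 ≡ 1 (mod 202) ✓
Therefore the multiplicative order of 185 modulo 202 is 5.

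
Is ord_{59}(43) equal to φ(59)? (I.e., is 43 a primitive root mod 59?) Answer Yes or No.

Yes

φ(59) = 59 − 1 = 58 = 2 · 29.
43 is a primitive root mod 59 iff 43^(φ(59)/q) ≢ 1 for every prime q | φ(59), i.e. q ∈ {2, 29}.
43^29 ≡ 58 (mod 59)  [q = 2: ≢ 1 ✓]
43^2 ≡ 20 (mod 59)  [q = 29: ≢ 1 ✓]
Every test exponent gives a nontrivial residue, hence 43 generates the full group.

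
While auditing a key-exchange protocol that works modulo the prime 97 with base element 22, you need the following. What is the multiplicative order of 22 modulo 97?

The order of 22 must divide φ(97) = 97 − 1 = 96 = 2^5 · 3.
Divisors of 96: 1, 2, 3, 4, 6, 8, 12, 16, 24, 32, 48, 96.
Test each divisor d:
22^1 ≡ 22 (mod 97)
22^2 ≡ 96 (mod 97)
22^3 ≡ 75 (mod 97)
22^4 ≡ 1 (mod 97) ✓
The smallest such exponent is 4, so the order of 22 is 4.

4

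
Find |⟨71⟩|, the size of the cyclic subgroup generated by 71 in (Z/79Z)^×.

ord(71) | φ(79) = 79 − 1 = 78 = 2 · 3 · 13.
Divisors of 78: 1, 2, 3, 6, 13, 26, 39, 78.
Test each divisor d:
71^1 ≡ 71 (mod 79)
71^2 ≡ 64 (mod 79)
71^3 ≡ 41 (mod 79)
71^6 ≡ 22 (mod 79)
71^13 ≡ 78 (mod 79)
71^26 ≡ 1 (mod 79) ✓
Therefore the multiplicative order of 71 modulo 79 is 26.

26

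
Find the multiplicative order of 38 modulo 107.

106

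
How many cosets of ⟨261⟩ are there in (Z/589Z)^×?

6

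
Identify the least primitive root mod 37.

2

φ(37) = 37 − 1 = 36 = 2^2 · 3^2.
Test candidates g = 2, 3, … against the prime factors q ∈ {2, 3} of φ(37): g is a generator iff g^(36/q) ≢ 1 for every such q.
g = 2: 2^18 ≡ 36; 2^12 ≡ 26 — none is 1, so 2 is a primitive root.
So 2 is the smallest generator of (Z/37Z)^×.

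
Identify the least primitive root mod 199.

3

φ(199) = 199 − 1 = 198 = 2 · 3^2 · 11.
g is a primitive root iff g^(198/q) ≢ 1 (mod 199) for each prime q ∈ {2, 3, 11}.
g = 2: 2^99 ≡ 1 — hits 1, so not a primitive root.
g = 3: 3^99 ≡ 198; 3^66 ≡ 106; 3^18 ≡ 125 — none is 1, so 3 is a primitive root.
The smallest primitive root modulo 199 is 3.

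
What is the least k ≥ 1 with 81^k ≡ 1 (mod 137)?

34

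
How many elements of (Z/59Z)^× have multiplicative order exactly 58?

28

φ(59) = 59 − 1 = 58 = 2 · 29.
In a cyclic group of order 58, there are φ(d) elements of order d for each divisor d of 58, and zero for non-divisors.
58 = 2 · 29 divides 58, and φ(58) = 28.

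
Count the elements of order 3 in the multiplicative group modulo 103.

2

φ(103) = 103 − 1 = 102 = 2 · 3 · 17.
In a cyclic group of order 102, there are φ(d) elements of order d for each divisor d of 102, and zero for non-divisors.
3 | 102, and φ(3) = 3 − 1 = 2.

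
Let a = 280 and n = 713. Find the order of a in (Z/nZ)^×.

By Lagrange's theorem, ord_713(280) divides φ(713) = φ(23·31) = (23−1)·(31−1) = 22·30 = 660 = 2^2 · 3 · 5 · 11.
Divisors of 660: 1, 2, 3, 4, 5, 6, 10, 11, 12, 15, 20, 22, 30, 33, 44, 55, 60, 66, 110, 132, 165, 220, 330, 660.
Evaluate successive powers at the divisors of 660:
280^1 ≡ 280
280^2 ≡ 683
280^3 ≡ 156
280^4 ≡ 187
280^5 ≡ 311
280^6 ≡ 94
280^10 ≡ 466
280^11 ≡ 1
Therefore the multiplicative order of 280 modulo 713 is 11.

11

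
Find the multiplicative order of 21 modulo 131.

65

ord(21) | φ(131) = 131 − 1 = 130 = 2 · 5 · 13.
Divisors of 130: 1, 2, 5, 10, 13, 26, 65, 130.
Check 21^d mod 131 for each divisor in increasing order:
21^1 ≡ 21 (mod 131)
21^2 ≡ 48 (mod 131)
21^5 ≡ 45 (mod 131)
21^10 ≡ 60 (mod 131)
21^13 ≡ 89 (mod 131)
21^26 ≡ 61 (mod 131)
21^65 ≡ 1 (mod 131) ✓
Hence ord(21) = 65.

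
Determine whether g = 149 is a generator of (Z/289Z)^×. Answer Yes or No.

φ(289) = φ(17^2) = 17·(17−1) = 272 = 2^4 · 17.
An element g generates (Z/289Z)^× iff g^(272/q) ≢ 1 (mod 289) for each prime q ∈ {2, 17}.
149^136 ≡ 1 (mod 289)  [q = 2: ≡ 1 ✗]
149^16 ≡ 120 (mod 289)  [q = 17: ≢ 1 ✓]
149^136 ≡ 1 shows ord(149) | 136, strictly less than φ(289); not a primitive root.

No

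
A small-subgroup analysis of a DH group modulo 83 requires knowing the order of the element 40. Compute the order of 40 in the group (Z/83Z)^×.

ord(40) | φ(83) = 83 − 1 = 82 = 2 · 41.
Divisors of 82: 1, 2, 41, 82.
Check 40^d mod 83 for each divisor in increasing order:
40^1 ≡ 40 (mod 83)
40^2 ≡ 23 (mod 83)
40^41 ≡ 1 (mod 83) ✓
So ord_83(40) = 41.

41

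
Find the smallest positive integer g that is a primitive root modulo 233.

3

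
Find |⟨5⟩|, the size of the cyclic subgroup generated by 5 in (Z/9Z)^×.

6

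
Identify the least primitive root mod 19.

φ(19) = 19 − 1 = 18 = 2 · 3^2.
Test candidates g = 2, 3, … against the prime factors q ∈ {2, 3} of φ(19): g is a generator iff g^(18/q) ≢ 1 for every such q.
g = 2: 2^9 ≡ 18; 2^6 ≡ 7 — none is 1, so 2 is a primitive root.
The smallest primitive root modulo 19 is 2.

2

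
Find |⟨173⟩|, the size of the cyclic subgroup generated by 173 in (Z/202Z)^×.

100

The order of 173 must divide φ(202) = φ(2)·φ(101) = 1·100 = 100 = 2^2 · 5^2.
Divisors of 100: 1, 2, 4, 5, 10, 20, 25, 50, 100.
Test each divisor d:
173^1 ≡ 173 (mod 202)
173^2 ≡ 33 (mod 202)
173^4 ≡ 79 (mod 202)
173^5 ≡ 133 (mod 202)
173^10 ≡ 115 (mod 202)
173^20 ≡ 95 (mod 202)
173^25 ≡ 111 (mod 202)
173^50 ≡ 201 (mod 202)
173^100 ≡ 1 (mod 202) ✓
So ord_202(173) = 100.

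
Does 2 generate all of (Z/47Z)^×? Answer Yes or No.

No

φ(47) = 47 − 1 = 46 = 2 · 23.
Test 2^(46/q) mod 47 for each prime factor q of 46:
2^23 ≡ 1 (mod 47)  [q = 2: ≡ 1 ✗]
2^2 ≡ 4 (mod 47)  [q = 23: ≢ 1 ✓]
Since 2^23 ≡ 1, the order of 2 divides 23 < 46, so 2 is not a primitive root.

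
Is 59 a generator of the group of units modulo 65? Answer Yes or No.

65 = 5 · 13 is a product of two distinct odd primes, so (Z/65Z)^× ≅ (Z/5Z)^× × (Z/13Z)^× is not cyclic.
No primitive root modulo 65 exists; in particular 59 is not one.

No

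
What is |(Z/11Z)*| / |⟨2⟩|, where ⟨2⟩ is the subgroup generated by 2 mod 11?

1

ord(2) | φ(11) = 11 − 1 = 10 = 2 · 5.
Divisors of 10: 1, 2, 5, 10.
Compute 2^d (mod 11) for the divisors d until we hit 1:
2^1 ≡ 2
2^2 ≡ 4
2^5 ≡ 10
2^10 ≡ 1
The order of 2 is 10, so the subgroup it generates has 10 elements.
The index is φ(11) / ord(2) = 10 / 10 = 1.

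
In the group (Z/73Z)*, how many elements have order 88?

φ(73) = 73 − 1 = 72 = 2^3 · 3^2.
In a cyclic group of order 72, there are φ(d) elements of order d for each divisor d of 72, and zero for non-divisors.
Since 88 ∤ 72, the count is 0.

0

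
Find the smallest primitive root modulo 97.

5

φ(97) = 97 − 1 = 96 = 2^5 · 3.
g is a primitive root iff g^(96/q) ≢ 1 (mod 97) for each prime q ∈ {2, 3}.
g = 2: 2^48 ≡ 1 — hits 1, so not a primitive root.
g = 3: 3^48 ≡ 1 — hits 1, so not a primitive root.
g = 4: 4^48 ≡ 1 — hits 1, so not a primitive root.
g = 5: 5^48 ≡ 96; 5^32 ≡ 35 — none is 1, so 5 is a primitive root.
Hence the least primitive root of 97 is 5.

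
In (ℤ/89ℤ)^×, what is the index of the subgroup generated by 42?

2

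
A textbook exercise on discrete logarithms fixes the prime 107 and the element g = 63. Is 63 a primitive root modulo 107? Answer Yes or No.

φ(107) = 107 − 1 = 106 = 2 · 53.
It suffices to check that the order of 63 is not a proper divisor of 106: compute 63^(106/q) for q ∈ {2, 53}.
63^53 ≡ 106 (mod 107)  [q = 2: ≢ 1 ✓]
63^2 ≡ 10 (mod 107)  [q = 53: ≢ 1 ✓]
None equal 1, so ord_107(63) = 106: 63 is a primitive root.

Yes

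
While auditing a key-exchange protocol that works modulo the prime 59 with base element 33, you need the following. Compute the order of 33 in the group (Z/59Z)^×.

58

Since 33 ∈ (Z/59Z)^×, its order divides φ(59) = 59 − 1 = 58 = 2 · 29.
Divisors of 58: 1, 2, 29, 58.
Test each divisor d:
33^1 ≡ 33 (mod 59)
33^2 ≡ 27 (mod 59)
33^29 ≡ 58 (mod 59)
33^58 ≡ 1 (mod 59) ✓
The smallest such exponent is 58, so the order of 33 is 58.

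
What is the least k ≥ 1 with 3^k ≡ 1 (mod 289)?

Since 3 ∈ (Z/289Z)^×, its order divides φ(289) = φ(17^2) = 17·(17−1) = 272 = 2^4 · 17.
Divisors of 272: 1, 2, 4, 8, 16, 17, 34, 68, 136, 272.
Test each divisor d:
3^1 ≡ 3 (mod 289)
3^2 ≡ 9 (mod 289)
3^4 ≡ 81 (mod 289)
3^8 ≡ 203 (mod 289)
3^16 ≡ 171 (mod 289)
3^17 ≡ 224 (mod 289)
3^34 ≡ 179 (mod 289)
3^68 ≡ 251 (mod 289)
3^136 ≡ 288 (mod 289)
3^272 ≡ 1 (mod 289) ✓
The smallest such exponent is 272, so the order of 3 is 272.

272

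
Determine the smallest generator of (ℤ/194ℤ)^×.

5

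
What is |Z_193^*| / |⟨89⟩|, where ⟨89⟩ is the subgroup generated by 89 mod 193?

3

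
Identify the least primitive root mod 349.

2

φ(349) = 349 − 1 = 348 = 2^2 · 3 · 29.
g is a primitive root iff g^(348/q) ≢ 1 (mod 349) for each prime q ∈ {2, 3, 29}.
g = 2: 2^174 ≡ 348; 2^116 ≡ 226; 2^12 ≡ 257 — none is 1, so 2 is a primitive root.
Hence the least primitive root of 349 is 2.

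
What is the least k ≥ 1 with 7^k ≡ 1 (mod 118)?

The order of 7 must divide φ(118) = φ(2)·φ(59) = 1·58 = 58 = 2 · 29.
Divisors of 58: 1, 2, 29, 58.
Check 7^d mod 118 for each divisor in increasing order:
7^1 ≡ 7 (mod 118)
7^2 ≡ 49 (mod 118)
7^29 ≡ 1 (mod 118) ✓
Hence ord(7) = 29.

29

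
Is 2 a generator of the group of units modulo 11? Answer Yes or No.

Yes

φ(11) = 11 − 1 = 10 = 2 · 5.
2 is a primitive root mod 11 iff 2^(φ(11)/q) ≢ 1 for every prime q | φ(11), i.e. q ∈ {2, 5}.
2^5 ≡ 10 (mod 11)  [q = 2: ≢ 1 ✓]
2^2 ≡ 4 (mod 11)  [q = 5: ≢ 1 ✓]
None equal 1, so ord_11(2) = 10: 2 is a primitive root.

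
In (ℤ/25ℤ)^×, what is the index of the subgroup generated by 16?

The order of 16 must divide φ(25) = φ(5^2) = 5·(5−1) = 20 = 2^2 · 5.
Divisors of 20: 1, 2, 4, 5, 10, 20.
Evaluate successive powers at the divisors of 20:
16^1 ≡ 16 (mod 25)
16^2 ≡ 6 (mod 25)
16^4 ≡ 11 (mod 25)
16^5 ≡ 1 (mod 25) ✓
The order of 16 is 5, so the subgroup it generates has 5 elements.
[(Z/25Z)^× : ⟨16⟩] = 20/5 = 4.

4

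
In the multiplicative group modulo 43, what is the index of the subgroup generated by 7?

By Lagrange's theorem, ord_43(7) divides φ(43) = 43 − 1 = 42 = 2 · 3 · 7.
Divisors of 42: 1, 2, 3, 6, 7, 14, 21, 42.
Test each divisor d:
7^1 ≡ 7 (mod 43)
7^2 ≡ 6 (mod 43)
7^3 ≡ 42 (mod 43)
7^6 ≡ 1 (mod 43) ✓
Thus |⟨7⟩| = ord(7) = 6.
Index = |(Z/43Z)^×| / |⟨7⟩| = 42 / 6 = 7.

7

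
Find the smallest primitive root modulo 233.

φ(233) = 233 − 1 = 232 = 2^3 · 29.
Test candidates g = 2, 3, … against the prime factors q ∈ {2, 29} of φ(233): g is a generator iff g^(232/q) ≢ 1 for every such q.
g = 2: 2^116 ≡ 1 — hits 1, so not a primitive root.
g = 3: 3^116 ≡ 232; 3^8 ≡ 37 — none is 1, so 3 is a primitive root.
The smallest primitive root modulo 233 is 3.

3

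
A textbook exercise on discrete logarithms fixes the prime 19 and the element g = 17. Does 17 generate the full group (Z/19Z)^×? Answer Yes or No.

No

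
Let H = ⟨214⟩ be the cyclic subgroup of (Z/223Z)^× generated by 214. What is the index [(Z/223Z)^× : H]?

The order of 214 must divide φ(223) = 223 − 1 = 222 = 2 · 3 · 37.
Divisors of 222: 1, 2, 3, 6, 37, 74, 111, 222.
Check 214^d mod 223 for each divisor in increasing order:
214^1 ≡ 214
214^2 ≡ 81
214^3 ≡ 163
214^6 ≡ 32
214^37 ≡ 40
214^74 ≡ 39
214^111 ≡ 222
214^222 ≡ 1
The order of 214 is 222, so the subgroup it generates has 222 elements.
[(Z/223Z)^× : ⟨214⟩] = 222/222 = 1.

1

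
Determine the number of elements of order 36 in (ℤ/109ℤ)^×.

12

φ(109) = 109 − 1 = 108 = 2^2 · 3^3.
Since (Z/109Z)^× is cyclic of order 108, the number of elements of order d is φ(d) when d | 108 and 0 otherwise.
36 = 2^2 · 3^2 divides 108, and φ(36) = 12.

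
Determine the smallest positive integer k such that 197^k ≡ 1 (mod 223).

37

Since 197 ∈ (Z/223Z)^×, its order divides φ(223) = 223 − 1 = 222 = 2 · 3 · 37.
Divisors of 222: 1, 2, 3, 6, 37, 74, 111, 222.
Check 197^d mod 223 for each divisor in increasing order:
197^1 ≡ 197
197^2 ≡ 7
197^3 ≡ 41
197^6 ≡ 120
197^37 ≡ 1
Therefore the multiplicative order of 197 modulo 223 is 37.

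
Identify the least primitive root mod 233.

3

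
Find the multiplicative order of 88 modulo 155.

12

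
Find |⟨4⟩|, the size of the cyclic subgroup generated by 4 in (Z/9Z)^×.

The order of 4 must divide φ(9) = φ(3^2) = 3·(3−1) = 6 = 2 · 3.
Divisors of 6: 1, 2, 3, 6.
Evaluate successive powers at the divisors of 6:
4^1 ≡ 4 (mod 9)
4^2 ≡ 7 (mod 9)
4^3 ≡ 1 (mod 9) ✓
So ord_9(4) = 3.

3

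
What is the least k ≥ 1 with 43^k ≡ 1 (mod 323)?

The order of 43 must divide φ(323) = φ(17·19) = (17−1)·(19−1) = 16·18 = 288 = 2^5 · 3^2.
Divisors of 288: 1, 2, 3, 4, 6, 8, 9, 12, 16, 18, 24, 32, 36, 48, 72, 96, 144, 288.
Check 43^d mod 323 for each divisor in increasing order:
43^1 ≡ 43
43^2 ≡ 234
43^3 ≡ 49
43^4 ≡ 169
43^6 ≡ 140
43^8 ≡ 137
43^9 ≡ 77
43^12 ≡ 220
43^16 ≡ 35
43^18 ≡ 115
43^24 ≡ 273
43^32 ≡ 256
43^36 ≡ 305
43^48 ≡ 239
43^72 ≡ 1
Hence ord(43) = 72.

72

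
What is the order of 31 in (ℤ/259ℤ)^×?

12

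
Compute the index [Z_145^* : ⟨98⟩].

4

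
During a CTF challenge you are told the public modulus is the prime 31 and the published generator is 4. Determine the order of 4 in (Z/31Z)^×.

5

ord(4) | φ(31) = 31 − 1 = 30 = 2 · 3 · 5.
Divisors of 30: 1, 2, 3, 5, 6, 10, 15, 30.
Test each divisor d:
4^1 ≡ 4
4^2 ≡ 16
4^3 ≡ 2
4^5 ≡ 1
The smallest such exponent is 5, so the order of 4 is 5.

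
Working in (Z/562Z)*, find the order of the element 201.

The order of 201 must divide φ(562) = φ(2)·φ(281) = 1·280 = 280 = 2^3 · 5 · 7.
Divisors of 280: 1, 2, 4, 5, 7, 8, 10, 14, 20, 28, 35, 40, 56, 70, 140, 280.
Check 201^d mod 562 for each divisor in increasing order:
201^1 ≡ 201 (mod 562)
201^2 ≡ 499 (mod 562)
201^4 ≡ 35 (mod 562)
201^5 ≡ 291 (mod 562)
201^7 ≡ 213 (mod 562)
201^8 ≡ 101 (mod 562)
201^10 ≡ 381 (mod 562)
201^14 ≡ 409 (mod 562)
201^20 ≡ 165 (mod 562)
201^28 ≡ 367 (mod 562)
201^35 ≡ 53 (mod 562)
201^40 ≡ 249 (mod 562)
201^56 ≡ 371 (mod 562)
201^70 ≡ 561 (mod 562)
201^140 ≡ 1 (mod 562) ✓
Therefore the multiplicative order of 201 modulo 562 is 140.

140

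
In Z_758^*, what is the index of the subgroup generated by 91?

Since 91 ∈ (Z/758Z)^×, its order divides φ(758) = φ(2)·φ(379) = 1·378 = 378 = 2 · 3^3 · 7.
Divisors of 378: 1, 2, 3, 6, 7, 9, 14, 18, 21, 27, 42, 54, 63, 126, 189, 378.
Test each divisor d:
91^1 ≡ 91 (mod 758)
91^2 ≡ 701 (mod 758)
91^3 ≡ 119 (mod 758)
91^6 ≡ 517 (mod 758)
91^7 ≡ 51 (mod 758)
91^9 ≡ 125 (mod 758)
91^14 ≡ 327 (mod 758)
91^18 ≡ 465 (mod 758)
91^21 ≡ 1 (mod 758) ✓
The order of 91 is 21, so the subgroup it generates has 21 elements.
The index is φ(758) / ord(91) = 378 / 21 = 18.

18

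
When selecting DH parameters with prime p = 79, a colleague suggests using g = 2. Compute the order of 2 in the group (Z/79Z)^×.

39

ord(2) | φ(79) = 79 − 1 = 78 = 2 · 3 · 13.
Divisors of 78: 1, 2, 3, 6, 13, 26, 39, 78.
Check 2^d mod 79 for each divisor in increasing order:
2^1 ≡ 2
2^2 ≡ 4
2^3 ≡ 8
2^6 ≡ 64
2^13 ≡ 55
2^26 ≡ 23
2^39 ≡ 1
Hence ord(2) = 39.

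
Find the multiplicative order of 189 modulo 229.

228

ord(189) | φ(229) = 229 − 1 = 228 = 2^2 · 3 · 19.
Divisors of 228: 1, 2, 3, 4, 6, 12, 19, 38, 57, 76, 114, 228.
Check 189^d mod 229 for each divisor in increasing order:
189^1 ≡ 189 (mod 229)
189^2 ≡ 226 (mod 229)
189^3 ≡ 120 (mod 229)
189^4 ≡ 9 (mod 229)
189^6 ≡ 202 (mod 229)
189^12 ≡ 42 (mod 229)
189^19 ≡ 18 (mod 229)
189^38 ≡ 95 (mod 229)
189^57 ≡ 107 (mod 229)
189^76 ≡ 94 (mod 229)
189^114 ≡ 228 (mod 229)
189^228 ≡ 1 (mod 229) ✓
So ord_229(189) = 228.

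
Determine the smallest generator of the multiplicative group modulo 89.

φ(89) = 89 − 1 = 88 = 2^3 · 11.
g is a primitive root iff g^(88/q) ≢ 1 (mod 89) for each prime q ∈ {2, 11}.
g = 2: 2^44 ≡ 1 — hits 1, so not a primitive root.
g = 3: 3^44 ≡ 88; 3^8 ≡ 64 — none is 1, so 3 is a primitive root.
So 3 is the smallest generator of (Z/89Z)^×.

3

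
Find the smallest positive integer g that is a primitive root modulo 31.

φ(31) = 31 − 1 = 30 = 2 · 3 · 5.
g is a primitive root iff g^(30/q) ≢ 1 (mod 31) for each prime q ∈ {2, 3, 5}.
g = 2: 2^15 ≡ 1 — hits 1, so not a primitive root.
g = 3: 3^15 ≡ 30; 3^10 ≡ 25; 3^6 ≡ 16 — none is 1, so 3 is a primitive root.
Hence the least primitive root of 31 is 3.

3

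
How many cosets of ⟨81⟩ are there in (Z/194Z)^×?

8

Since 81 ∈ (Z/194Z)^×, its order divides φ(194) = φ(2)·φ(97) = 1·96 = 96 = 2^5 · 3.
Divisors of 96: 1, 2, 3, 4, 6, 8, 12, 16, 24, 32, 48, 96.
Test each divisor d:
81^1 ≡ 81 (mod 194)
81^2 ≡ 159 (mod 194)
81^3 ≡ 75 (mod 194)
81^4 ≡ 61 (mod 194)
81^6 ≡ 193 (mod 194)
81^8 ≡ 35 (mod 194)
81^12 ≡ 1 (mod 194) ✓
Thus |⟨81⟩| = ord(81) = 12.
Index = |(Z/194Z)^×| / |⟨81⟩| = 96 / 12 = 8.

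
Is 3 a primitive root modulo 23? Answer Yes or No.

No

φ(23) = 23 − 1 = 22 = 2 · 11.
Test 3^(22/q) mod 23 for each prime factor q of 22:
3^11 ≡ 1 (mod 23)  [q = 2: ≡ 1 ✗]
3^2 ≡ 9 (mod 23)  [q = 11: ≢ 1 ✓]
3^11 ≡ 1 shows ord(3) | 11, strictly less than φ(23); not a primitive root.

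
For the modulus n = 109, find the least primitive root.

6

φ(109) = 109 − 1 = 108 = 2^2 · 3^3.
g is a primitive root iff g^(108/q) ≢ 1 (mod 109) for each prime q ∈ {2, 3}.
g = 2: 2^54 ≡ 108; 2^36 ≡ 1 — hits 1, so not a primitive root.
g = 3: 3^54 ≡ 1 — hits 1, so not a primitive root.
g = 4: 4^54 ≡ 1 — hits 1, so not a primitive root.
g = 5: 5^54 ≡ 1 — hits 1, so not a primitive root.
g = 6: 6^54 ≡ 108; 6^36 ≡ 63 — none is 1, so 6 is a primitive root.
The smallest primitive root modulo 109 is 6.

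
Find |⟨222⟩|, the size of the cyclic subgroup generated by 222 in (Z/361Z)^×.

By Lagrange's theorem, ord_361(222) divides φ(361) = φ(19^2) = 19·(19−1) = 342 = 2 · 3^2 · 19.
Divisors of 342: 1, 2, 3, 6, 9, 18, 19, 38, 57, 114, 171, 342.
Compute 222^d (mod 361) for the divisors d until we hit 1:
222^1 ≡ 222
222^2 ≡ 188
222^3 ≡ 221
222^6 ≡ 106
222^9 ≡ 322
222^18 ≡ 77
222^19 ≡ 127
222^38 ≡ 245
222^57 ≡ 69
222^114 ≡ 68
222^171 ≡ 360
222^342 ≡ 1
Therefore the multiplicative order of 222 modulo 361 is 342.

342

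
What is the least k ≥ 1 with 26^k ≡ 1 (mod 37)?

3

The order of 26 must divide φ(37) = 37 − 1 = 36 = 2^2 · 3^2.
Divisors of 36: 1, 2, 3, 4, 6, 9, 12, 18, 36.
Compute 26^d (mod 37) for the divisors d until we hit 1:
26^1 ≡ 26
26^2 ≡ 10
26^3 ≡ 1
Therefore the multiplicative order of 26 modulo 37 is 3.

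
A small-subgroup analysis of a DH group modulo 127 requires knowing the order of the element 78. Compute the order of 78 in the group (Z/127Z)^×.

126

The order of 78 must divide φ(127) = 127 − 1 = 126 = 2 · 3^2 · 7.
Divisors of 126: 1, 2, 3, 6, 7, 9, 14, 18, 21, 42, 63, 126.
Check 78^d mod 127 for each divisor in increasing order:
78^1 ≡ 78
78^2 ≡ 115
78^3 ≡ 80
78^6 ≡ 50
78^7 ≡ 90
78^9 ≡ 63
78^14 ≡ 99
78^18 ≡ 32
78^21 ≡ 20
78^42 ≡ 19
78^63 ≡ 126
78^126 ≡ 1
The smallest such exponent is 126, so the order of 78 is 126.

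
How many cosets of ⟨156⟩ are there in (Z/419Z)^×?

The order of 156 must divide φ(419) = 419 − 1 = 418 = 2 · 11 · 19.
Divisors of 418: 1, 2, 11, 19, 22, 38, 209, 418.
Check 156^d mod 419 for each divisor in increasing order:
156^1 ≡ 156 (mod 419)
156^2 ≡ 34 (mod 419)
156^11 ≡ 215 (mod 419)
156^19 ≡ 169 (mod 419)
156^22 ≡ 135 (mod 419)
156^38 ≡ 69 (mod 419)
156^209 ≡ 1 (mod 419) ✓
The order of 156 is 209, so the subgroup it generates has 209 elements.
[(Z/419Z)^× : ⟨156⟩] = 418/209 = 2.

2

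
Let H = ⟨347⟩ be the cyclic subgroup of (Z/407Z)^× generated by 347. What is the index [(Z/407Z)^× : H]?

6

Since 347 ∈ (Z/407Z)^×, its order divides φ(407) = φ(11·37) = (11−1)·(37−1) = 10·36 = 360 = 2^3 · 3^2 · 5.
Divisors of 360: 1, 2, 3, 4, 5, 6, 8, 9, 10, 12, 15, 18, 20, 24, 30, 36, 40, 45, 60, 72, 90, 120, 180, 360.
Evaluate successive powers at the divisors of 360:
347^1 ≡ 347 (mod 407)
347^2 ≡ 344 (mod 407)
347^3 ≡ 117 (mod 407)
347^4 ≡ 306 (mod 407)
347^5 ≡ 362 (mod 407)
347^6 ≡ 258 (mod 407)
347^8 ≡ 26 (mod 407)
347^9 ≡ 68 (mod 407)
347^10 ≡ 397 (mod 407)
347^12 ≡ 223 (mod 407)
347^15 ≡ 43 (mod 407)
347^18 ≡ 147 (mod 407)
347^20 ≡ 100 (mod 407)
347^24 ≡ 75 (mod 407)
347^30 ≡ 221 (mod 407)
347^36 ≡ 38 (mod 407)
347^40 ≡ 232 (mod 407)
347^45 ≡ 142 (mod 407)
347^60 ≡ 1 (mod 407) ✓
The order of 347 is 60, so the subgroup it generates has 60 elements.
Index = |(Z/407Z)^×| / |⟨347⟩| = 360 / 60 = 6.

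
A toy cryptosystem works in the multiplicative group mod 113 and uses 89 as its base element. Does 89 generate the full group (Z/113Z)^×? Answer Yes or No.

Yes

φ(113) = 113 − 1 = 112 = 2^4 · 7.
An element g generates (Z/113Z)^× iff g^(112/q) ≢ 1 (mod 113) for each prime q ∈ {2, 7}.
89^56 ≡ 112 (mod 113)  [q = 2: ≢ 1 ✓]
89^16 ≡ 28 (mod 113)  [q = 7: ≢ 1 ✓]
Every test exponent gives a nontrivial residue, hence 89 generates the full group.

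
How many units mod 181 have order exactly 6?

φ(181) = 181 − 1 = 180 = 2^2 · 3^2 · 5.
In a cyclic group of order 180, there are φ(d) elements of order d for each divisor d of 180, and zero for non-divisors.
6 = 2 · 3 divides 180, and φ(6) = 2.

2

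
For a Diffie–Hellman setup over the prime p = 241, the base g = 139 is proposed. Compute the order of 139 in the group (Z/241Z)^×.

Since 139 ∈ (Z/241Z)^×, its order divides φ(241) = 241 − 1 = 240 = 2^4 · 3 · 5.
Divisors of 240: 1, 2, 3, 4, 5, 6, 8, 10, 12, 15, 16, 20, 24, 30, 40, 48, 60, 80, 120, 240.
Test each divisor d:
139^1 ≡ 139 (mod 241)
139^2 ≡ 41 (mod 241)
139^3 ≡ 156 (mod 241)
139^4 ≡ 235 (mod 241)
139^5 ≡ 130 (mod 241)
139^6 ≡ 236 (mod 241)
139^8 ≡ 36 (mod 241)
139^10 ≡ 30 (mod 241)
139^12 ≡ 25 (mod 241)
139^15 ≡ 44 (mod 241)
139^16 ≡ 91 (mod 241)
139^20 ≡ 177 (mod 241)
139^24 ≡ 143 (mod 241)
139^30 ≡ 8 (mod 241)
139^40 ≡ 240 (mod 241)
139^48 ≡ 205 (mod 241)
139^60 ≡ 64 (mod 241)
139^80 ≡ 1 (mod 241) ✓
The smallest such exponent is 80, so the order of 139 is 80.

80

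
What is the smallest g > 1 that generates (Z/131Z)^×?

2

φ(131) = 131 − 1 = 130 = 2 · 5 · 13.
g is a primitive root iff g^(130/q) ≢ 1 (mod 131) for each prime q ∈ {2, 5, 13}.
g = 2: 2^65 ≡ 130; 2^26 ≡ 53; 2^10 ≡ 107 — none is 1, so 2 is a primitive root.
So 2 is the smallest generator of (Z/131Z)^×.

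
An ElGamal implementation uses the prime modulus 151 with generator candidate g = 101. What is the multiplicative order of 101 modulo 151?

By Lagrange's theorem, ord_151(101) divides φ(151) = 151 − 1 = 150 = 2 · 3 · 5^2.
Divisors of 150: 1, 2, 3, 5, 6, 10, 15, 25, 30, 50, 75, 150.
Test each divisor d:
101^1 ≡ 101 (mod 151)
101^2 ≡ 84 (mod 151)
101^3 ≡ 28 (mod 151)
101^5 ≡ 87 (mod 151)
101^6 ≡ 29 (mod 151)
101^10 ≡ 19 (mod 151)
101^15 ≡ 143 (mod 151)
101^25 ≡ 150 (mod 151)
101^30 ≡ 64 (mod 151)
101^50 ≡ 1 (mod 151) ✓
So ord_151(101) = 50.

50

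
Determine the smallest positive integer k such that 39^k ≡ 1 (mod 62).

5

ord(39) | φ(62) = φ(2)·φ(31) = 1·30 = 30 = 2 · 3 · 5.
Divisors of 30: 1, 2, 3, 5, 6, 10, 15, 30.
Compute 39^d (mod 62) for the divisors d until we hit 1:
39^1 ≡ 39 (mod 62)
39^2 ≡ 33 (mod 62)
39^3 ≡ 47 (mod 62)
39^5 ≡ 1 (mod 62) ✓
Therefore the multiplicative order of 39 modulo 62 is 5.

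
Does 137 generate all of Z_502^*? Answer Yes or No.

Yes

φ(502) = φ(2)·φ(251) = 1·250 = 250 = 2 · 5^3.
It suffices to check that the order of 137 is not a proper divisor of 250: compute 137^(250/q) for q ∈ {2, 5}.
137^125 ≡ 501 (mod 502)  [q = 2: ≢ 1 ✓]
137^50 ≡ 149 (mod 502)  [q = 5: ≢ 1 ✓]
None equal 1, so ord_502(137) = 250: 137 is a primitive root.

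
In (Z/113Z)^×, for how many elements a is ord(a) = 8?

φ(113) = 113 − 1 = 112 = 2^4 · 7.
(Z/113Z)^× is cyclic (|G| = 112); a cyclic group of order m has exactly φ(d) elements of each order d | m, and none otherwise.
8 = 2^3 divides 112, and φ(8) = 4.

4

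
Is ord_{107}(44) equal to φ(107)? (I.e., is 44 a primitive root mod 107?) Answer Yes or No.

φ(107) = 107 − 1 = 106 = 2 · 53.
Test 44^(106/q) mod 107 for each prime factor q of 106:
44^53 ≡ 1 (mod 107)  [q = 2: ≡ 1 ✗]
44^2 ≡ 10 (mod 107)  [q = 53: ≢ 1 ✓]
Since 44^53 ≡ 1, the order of 44 divides 53 < 106, so 44 is not a primitive root.

No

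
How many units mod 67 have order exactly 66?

φ(67) = 67 − 1 = 66 = 2 · 3 · 11.
In a cyclic group of order 66, there are φ(d) elements of order d for each divisor d of 66, and zero for non-divisors.
66 = 2 · 3 · 11 divides 66, and φ(66) = 20.

20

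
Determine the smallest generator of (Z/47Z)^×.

φ(47) = 47 − 1 = 46 = 2 · 23.
Test candidates g = 2, 3, … against the prime factors q ∈ {2, 23} of φ(47): g is a generator iff g^(46/q) ≢ 1 for every such q.
g = 2: 2^23 ≡ 1 — hits 1, so not a primitive root.
g = 3: 3^23 ≡ 1 — hits 1, so not a primitive root.
g = 4: 4^23 ≡ 1 — hits 1, so not a primitive root.
g = 5: 5^23 ≡ 46; 5^2 ≡ 25 — none is 1, so 5 is a primitive root.
So 5 is the smallest generator of (Z/47Z)^×.

5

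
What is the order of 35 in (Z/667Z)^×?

154

Since 35 ∈ (Z/667Z)^×, its order divides φ(667) = φ(23·29) = (23−1)·(29−1) = 22·28 = 616 = 2^3 · 7 · 11.
Divisors of 616: 1, 2, 4, 7, 8, 11, 14, 22, 28, 44, 56, 77, 88, 154, 308, 616.
Test each divisor d:
35^1 ≡ 35
35^2 ≡ 558
35^4 ≡ 542
35^7 ≡ 637
35^8 ≡ 284
35^11 ≡ 415
35^14 ≡ 233
35^22 ≡ 139
35^28 ≡ 262
35^44 ≡ 645
35^56 ≡ 610
35^77 ≡ 231
35^88 ≡ 484
35^154 ≡ 1
Hence ord(35) = 154.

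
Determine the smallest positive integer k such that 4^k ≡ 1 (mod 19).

ord(4) | φ(19) = 19 − 1 = 18 = 2 · 3^2.
Divisors of 18: 1, 2, 3, 6, 9, 18.
Test each divisor d:
4^1 ≡ 4
4^2 ≡ 16
4^3 ≡ 7
4^6 ≡ 11
4^9 ≡ 1
The smallest such exponent is 9, so the order of 4 is 9.

9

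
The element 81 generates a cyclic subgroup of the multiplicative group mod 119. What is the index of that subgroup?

ord(81) | φ(119) = φ(7·17) = (7−1)·(17−1) = 6·16 = 96 = 2^5 · 3.
Divisors of 96: 1, 2, 3, 4, 6, 8, 12, 16, 24, 32, 48, 96.
Test each divisor d:
81^1 ≡ 81 (mod 119)
81^2 ≡ 16 (mod 119)
81^3 ≡ 106 (mod 119)
81^4 ≡ 18 (mod 119)
81^6 ≡ 50 (mod 119)
81^8 ≡ 86 (mod 119)
81^12 ≡ 1 (mod 119) ✓
Thus |⟨81⟩| = ord(81) = 12.
Index = |(Z/119Z)^×| / |⟨81⟩| = 96 / 12 = 8.

8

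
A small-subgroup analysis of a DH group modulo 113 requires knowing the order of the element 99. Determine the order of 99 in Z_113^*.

28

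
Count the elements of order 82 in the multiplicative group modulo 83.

40

φ(83) = 83 − 1 = 82 = 2 · 41.
(Z/83Z)^× is cyclic (|G| = 82); a cyclic group of order m has exactly φ(d) elements of each order d | m, and none otherwise.
82 = 2 · 41 divides 82, and φ(82) = 40.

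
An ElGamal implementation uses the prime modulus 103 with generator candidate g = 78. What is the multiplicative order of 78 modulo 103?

102

ord(78) | φ(103) = 103 − 1 = 102 = 2 · 3 · 17.
Divisors of 102: 1, 2, 3, 6, 17, 34, 51, 102.
Check 78^d mod 103 for each divisor in increasing order:
78^1 ≡ 78 (mod 103)
78^2 ≡ 7 (mod 103)
78^3 ≡ 31 (mod 103)
78^6 ≡ 34 (mod 103)
78^17 ≡ 47 (mod 103)
78^34 ≡ 46 (mod 103)
78^51 ≡ 102 (mod 103)
78^102 ≡ 1 (mod 103) ✓
The smallest such exponent is 102, so the order of 78 is 102.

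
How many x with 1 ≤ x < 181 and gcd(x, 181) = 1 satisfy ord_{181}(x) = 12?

4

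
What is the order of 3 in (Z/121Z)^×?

5

Since 3 ∈ (Z/121Z)^×, its order divides φ(121) = φ(11^2) = 11·(11−1) = 110 = 2 · 5 · 11.
Divisors of 110: 1, 2, 5, 10, 11, 22, 55, 110.
Test each divisor d:
3^1 ≡ 3
3^2 ≡ 9
3^5 ≡ 1
Hence ord(3) = 5.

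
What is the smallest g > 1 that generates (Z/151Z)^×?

φ(151) = 151 − 1 = 150 = 2 · 3 · 5^2.
g is a primitive root iff g^(150/q) ≢ 1 (mod 151) for each prime q ∈ {2, 3, 5}.
g = 2: 2^75 ≡ 1 — hits 1, so not a primitive root.
g = 3: 3^75 ≡ 150; 3^50 ≡ 1 — hits 1, so not a primitive root.
g = 4: 4^75 ≡ 1 — hits 1, so not a primitive root.
g = 5: 5^75 ≡ 1 — hits 1, so not a primitive root.
g = 6: 6^75 ≡ 150; 6^50 ≡ 32; 6^30 ≡ 59 — none is 1, so 6 is a primitive root.
So 6 is the smallest generator of (Z/151Z)^×.

6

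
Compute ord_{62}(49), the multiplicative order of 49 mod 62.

15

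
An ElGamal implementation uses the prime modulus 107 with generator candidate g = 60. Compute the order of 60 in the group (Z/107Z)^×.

By Lagrange's theorem, ord_107(60) divides φ(107) = 107 − 1 = 106 = 2 · 53.
Divisors of 106: 1, 2, 53, 106.
Evaluate successive powers at the divisors of 106:
60^1 ≡ 60
60^2 ≡ 69
60^53 ≡ 106
60^106 ≡ 1
Therefore the multiplicative order of 60 modulo 107 is 106.

106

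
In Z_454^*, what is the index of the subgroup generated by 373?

1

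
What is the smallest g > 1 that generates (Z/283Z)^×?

3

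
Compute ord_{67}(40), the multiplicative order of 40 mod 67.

11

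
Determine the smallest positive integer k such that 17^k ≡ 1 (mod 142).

10

ord(17) | φ(142) = φ(2)·φ(71) = 1·70 = 70 = 2 · 5 · 7.
Divisors of 70: 1, 2, 5, 7, 10, 14, 35, 70.
Evaluate successive powers at the divisors of 70:
17^1 ≡ 17
17^2 ≡ 5
17^5 ≡ 141
17^7 ≡ 137
17^10 ≡ 1
The smallest such exponent is 10, so the order of 17 is 10.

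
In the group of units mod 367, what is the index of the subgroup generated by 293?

3

ord(293) | φ(367) = 367 − 1 = 366 = 2 · 3 · 61.
Divisors of 366: 1, 2, 3, 6, 61, 122, 183, 366.
Compute 293^d (mod 367) for the divisors d until we hit 1:
293^1 ≡ 293 (mod 367)
293^2 ≡ 338 (mod 367)
293^3 ≡ 311 (mod 367)
293^6 ≡ 200 (mod 367)
293^61 ≡ 366 (mod 367)
293^122 ≡ 1 (mod 367) ✓
Thus |⟨293⟩| = ord(293) = 122.
[(Z/367Z)^× : ⟨293⟩] = 366/122 = 3.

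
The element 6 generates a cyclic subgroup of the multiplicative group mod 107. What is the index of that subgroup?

Since 6 ∈ (Z/107Z)^×, its order divides φ(107) = 107 − 1 = 106 = 2 · 53.
Divisors of 106: 1, 2, 53, 106.
Evaluate successive powers at the divisors of 106:
6^1 ≡ 6
6^2 ≡ 36
6^53 ≡ 106
6^106 ≡ 1
The order of 6 is 106, so the subgroup it generates has 106 elements.
Index = |(Z/107Z)^×| / |⟨6⟩| = 106 / 106 = 1.

1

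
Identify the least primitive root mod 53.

φ(53) = 53 − 1 = 52 = 2^2 · 13.
g is a primitive root iff g^(52/q) ≢ 1 (mod 53) for each prime q ∈ {2, 13}.
g = 2: 2^26 ≡ 52; 2^4 ≡ 16 — none is 1, so 2 is a primitive root.
The smallest primitive root modulo 53 is 2.

2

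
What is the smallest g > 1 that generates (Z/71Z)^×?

7

φ(71) = 71 − 1 = 70 = 2 · 5 · 7.
g is a primitive root iff g^(70/q) ≢ 1 (mod 71) for each prime q ∈ {2, 5, 7}.
g = 2: 2^35 ≡ 1 — hits 1, so not a primitive root.
g = 3: 3^35 ≡ 1 — hits 1, so not a primitive root.
g = 4: 4^35 ≡ 1 — hits 1, so not a primitive root.
g = 5: 5^35 ≡ 1 — hits 1, so not a primitive root.
g = 6: 6^35 ≡ 1 — hits 1, so not a primitive root.
g = 7: 7^35 ≡ 70; 7^14 ≡ 54; 7^10 ≡ 45 — none is 1, so 7 is a primitive root.
Hence the least primitive root of 71 is 7.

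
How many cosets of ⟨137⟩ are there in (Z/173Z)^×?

ord(137) | φ(173) = 173 − 1 = 172 = 2^2 · 43.
Divisors of 172: 1, 2, 4, 43, 86, 172.
Compute 137^d (mod 173) for the divisors d until we hit 1:
137^1 ≡ 137 (mod 173)
137^2 ≡ 85 (mod 173)
137^4 ≡ 132 (mod 173)
137^43 ≡ 172 (mod 173)
137^86 ≡ 1 (mod 173) ✓
The order of 137 is 86, so the subgroup it generates has 86 elements.
The index is φ(173) / ord(137) = 172 / 86 = 2.

2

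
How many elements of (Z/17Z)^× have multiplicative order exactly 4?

2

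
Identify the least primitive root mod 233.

φ(233) = 233 − 1 = 232 = 2^3 · 29.
g is a primitive root iff g^(232/q) ≢ 1 (mod 233) for each prime q ∈ {2, 29}.
g = 2: 2^116 ≡ 1 — hits 1, so not a primitive root.
g = 3: 3^116 ≡ 232; 3^8 ≡ 37 — none is 1, so 3 is a primitive root.
The smallest primitive root modulo 233 is 3.

3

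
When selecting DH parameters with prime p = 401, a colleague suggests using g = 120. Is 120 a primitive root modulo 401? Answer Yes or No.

φ(401) = 401 − 1 = 400 = 2^4 · 5^2.
Test 120^(400/q) mod 401 for each prime factor q of 400:
120^200 ≡ 400 (mod 401)  [q = 2: ≢ 1 ✓]
120^80 ≡ 372 (mod 401)  [q = 5: ≢ 1 ✓]
None equal 1, so ord_401(120) = 400: 120 is a primitive root.

Yes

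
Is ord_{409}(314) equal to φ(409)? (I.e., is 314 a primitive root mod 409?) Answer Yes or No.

No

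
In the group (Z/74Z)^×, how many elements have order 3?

φ(74) = φ(2)·φ(37) = 1·36 = 36 = 2^2 · 3^2.
(Z/74Z)^× is cyclic (|G| = 36); a cyclic group of order m has exactly φ(d) elements of each order d | m, and none otherwise.
3 | 36, and φ(3) = 3 − 1 = 2.

2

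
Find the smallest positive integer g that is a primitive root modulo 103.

φ(103) = 103 − 1 = 102 = 2 · 3 · 17.
Test candidates g = 2, 3, … against the prime factors q ∈ {2, 3, 17} of φ(103): g is a generator iff g^(102/q) ≢ 1 for every such q.
g = 2: 2^51 ≡ 1 — hits 1, so not a primitive root.
g = 3: 3^51 ≡ 102; 3^34 ≡ 1 — hits 1, so not a primitive root.
g = 4: 4^51 ≡ 1 — hits 1, so not a primitive root.
g = 5: 5^51 ≡ 102; 5^34 ≡ 56; 5^6 ≡ 72 — none is 1, so 5 is a primitive root.
Hence the least primitive root of 103 is 5.

5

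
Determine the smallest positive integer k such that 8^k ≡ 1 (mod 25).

20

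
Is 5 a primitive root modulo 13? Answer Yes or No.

No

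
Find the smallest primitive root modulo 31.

φ(31) = 31 − 1 = 30 = 2 · 3 · 5.
g is a primitive root iff g^(30/q) ≢ 1 (mod 31) for each prime q ∈ {2, 3, 5}.
g = 2: 2^15 ≡ 1 — hits 1, so not a primitive root.
g = 3: 3^15 ≡ 30; 3^10 ≡ 25; 3^6 ≡ 16 — none is 1, so 3 is a primitive root.
Hence the least primitive root of 31 is 3.

3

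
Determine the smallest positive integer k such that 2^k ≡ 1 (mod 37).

36

By Lagrange's theorem, ord_37(2) divides φ(37) = 37 − 1 = 36 = 2^2 · 3^2.
Divisors of 36: 1, 2, 3, 4, 6, 9, 12, 18, 36.
Test each divisor d:
2^1 ≡ 2 (mod 37)
2^2 ≡ 4 (mod 37)
2^3 ≡ 8 (mod 37)
2^4 ≡ 16 (mod 37)
2^6 ≡ 27 (mod 37)
2^9 ≡ 31 (mod 37)
2^12 ≡ 26 (mod 37)
2^18 ≡ 36 (mod 37)
2^36 ≡ 1 (mod 37) ✓
The smallest such exponent is 36, so the order of 2 is 36.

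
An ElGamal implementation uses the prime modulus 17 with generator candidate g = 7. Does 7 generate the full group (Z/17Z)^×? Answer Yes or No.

Yes

φ(17) = 17 − 1 = 16 = 2^4.
An element g generates (Z/17Z)^× iff g^(16/q) ≢ 1 (mod 17) for each prime q ∈ {2}.
7^8 ≡ 16 (mod 17)  [q = 2: ≢ 1 ✓]
Every test exponent gives a nontrivial residue, hence 7 generates the full group.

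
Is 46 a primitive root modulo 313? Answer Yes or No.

Yes

φ(313) = 313 − 1 = 312 = 2^3 · 3 · 13.
An element g generates (Z/313Z)^× iff g^(312/q) ≢ 1 (mod 313) for each prime q ∈ {2, 3, 13}.
46^156 ≡ 312 (mod 313)  [q = 2: ≢ 1 ✓]
46^104 ≡ 214 (mod 313)  [q = 3: ≢ 1 ✓]
46^24 ≡ 280 (mod 313)  [q = 13: ≢ 1 ✓]
All checks pass, so 46 has order 312 and is a primitive root modulo 313.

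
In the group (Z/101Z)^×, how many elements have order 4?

2

φ(101) = 101 − 1 = 100 = 2^2 · 5^2.
In a cyclic group of order 100, there are φ(d) elements of order d for each divisor d of 100, and zero for non-divisors.
4 = 2^2 divides 100, and φ(4) = 2.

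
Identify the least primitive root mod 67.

2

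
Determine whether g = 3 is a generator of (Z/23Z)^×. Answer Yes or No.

No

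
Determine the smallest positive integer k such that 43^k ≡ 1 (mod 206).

By Lagrange's theorem, ord_206(43) divides φ(206) = φ(2)·φ(103) = 1·102 = 102 = 2 · 3 · 17.
Divisors of 102: 1, 2, 3, 6, 17, 34, 51, 102.
Test each divisor d:
43^1 ≡ 43 (mod 206)
43^2 ≡ 201 (mod 206)
43^3 ≡ 197 (mod 206)
43^6 ≡ 81 (mod 206)
43^17 ≡ 47 (mod 206)
43^34 ≡ 149 (mod 206)
43^51 ≡ 205 (mod 206)
43^102 ≡ 1 (mod 206) ✓
Hence ord(43) = 102.

102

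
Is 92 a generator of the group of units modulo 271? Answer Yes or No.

φ(271) = 271 − 1 = 270 = 2 · 3^3 · 5.
An element g generates (Z/271Z)^× iff g^(270/q) ≢ 1 (mod 271) for each prime q ∈ {2, 3, 5}.
92^135 ≡ 270 (mod 271)  [q = 2: ≢ 1 ✓]
92^90 ≡ 28 (mod 271)  [q = 3: ≢ 1 ✓]
92^54 ≡ 187 (mod 271)  [q = 5: ≢ 1 ✓]
All checks pass, so 92 has order 270 and is a primitive root modulo 271.

Yes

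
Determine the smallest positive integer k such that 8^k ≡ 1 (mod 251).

ord(8) | φ(251) = 251 − 1 = 250 = 2 · 5^3.
Divisors of 250: 1, 2, 5, 10, 25, 50, 125, 250.
Test each divisor d:
8^1 ≡ 8 (mod 251)
8^2 ≡ 64 (mod 251)
8^5 ≡ 138 (mod 251)
8^10 ≡ 219 (mod 251)
8^25 ≡ 250 (mod 251)
8^50 ≡ 1 (mod 251) ✓
Therefore the multiplicative order of 8 modulo 251 is 50.

50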